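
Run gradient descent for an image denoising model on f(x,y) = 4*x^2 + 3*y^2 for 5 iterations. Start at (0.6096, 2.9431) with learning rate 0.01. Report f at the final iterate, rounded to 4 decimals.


Gradient descent on f(x,y) = 4*x^2 + 3*y^2.
Starting point: (0.6096, 2.9431), alpha = 0.01
Step 1: grad_x = 2*4*0.6096 = 4.8768, grad_y = 2*3*2.9431 = 17.6586
  x_1 = 0.6096 - 0.01*4.8768 = 0.5608
  y_1 = 2.9431 - 0.01*17.6586 = 2.7665
Step 2: grad_x = 2*4*0.5608 = 4.4867, grad_y = 2*3*2.7665 = 16.5991
  x_2 = 0.5608 - 0.01*4.4867 = 0.516
  y_2 = 2.7665 - 0.01*16.5991 = 2.6005
Step 3: grad_x = 2*4*0.516 = 4.1277, grad_y = 2*3*2.6005 = 15.6031
  x_3 = 0.516 - 0.01*4.1277 = 0.4747
  y_3 = 2.6005 - 0.01*15.6031 = 2.4445
Step 4: grad_x = 2*4*0.4747 = 3.7975, grad_y = 2*3*2.4445 = 14.667
  x_4 = 0.4747 - 0.01*3.7975 = 0.4367
  y_4 = 2.4445 - 0.01*14.667 = 2.2978
Step 5: grad_x = 2*4*0.4367 = 3.4937, grad_y = 2*3*2.2978 = 13.7869
  x_5 = 0.4367 - 0.01*3.4937 = 0.4018
  y_5 = 2.2978 - 0.01*13.7869 = 2.16
f(0.4018, 2.16) = 4*0.4018^2 + 3*2.16^2 = 14.6419


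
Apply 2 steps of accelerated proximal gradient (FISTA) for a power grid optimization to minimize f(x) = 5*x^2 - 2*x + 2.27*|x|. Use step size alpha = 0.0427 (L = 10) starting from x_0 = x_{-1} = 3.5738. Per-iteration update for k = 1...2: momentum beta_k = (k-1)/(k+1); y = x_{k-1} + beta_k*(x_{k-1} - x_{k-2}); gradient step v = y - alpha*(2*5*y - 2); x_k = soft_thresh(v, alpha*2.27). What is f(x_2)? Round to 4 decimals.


FISTA on f(x) = 5*x^2 - 2*x + 2.27*|x|
L = 10, alpha = 0.0427
Iteration 1: beta = 0.0, y = 3.5738 + 0.0*(3.5738 - 3.5738) = 3.5738
  grad(y) = 33.738, v = y - alpha*grad = 2.1332
  prox(v) = soft_thresh(2.1332, 0.0969) = 2.0363
Iteration 2: beta = 0.3333, y = 2.0363 + 0.3333*(2.0363 - 3.5738) = 1.5237
  grad(y) = 13.2374, v = y - alpha*grad = 0.9585
  prox(v) = soft_thresh(0.9585, 0.0969) = 0.8616
f(x_2) = 5*0.8616^2 - 2*0.8616 + 2.27*|0.8616| = 3.9442


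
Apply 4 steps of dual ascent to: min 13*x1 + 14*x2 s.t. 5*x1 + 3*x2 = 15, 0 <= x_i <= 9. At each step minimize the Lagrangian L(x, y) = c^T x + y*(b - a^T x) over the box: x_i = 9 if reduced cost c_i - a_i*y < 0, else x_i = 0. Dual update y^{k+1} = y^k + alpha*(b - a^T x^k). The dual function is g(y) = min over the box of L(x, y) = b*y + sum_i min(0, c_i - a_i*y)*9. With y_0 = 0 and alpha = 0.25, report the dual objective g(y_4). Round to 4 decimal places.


Dual ascent for LP: min 13*x1 + 14*x2, 5*x1 + 3*x2 = 15, 0 <= x_i <= 9
Step 1: y^k = 0.0, reduced costs: (13.0, 14.0)
  x^k = (0.0, 0.0), subgradient = b - a^T x = 15.0
  y^{k+1} = 0.0 + 0.25*15.0 = 3.75
Step 2: y^k = 3.75, reduced costs: (-5.75, 2.75)
  x^k = (9.0, 0.0), subgradient = b - a^T x = -30.0
  y^{k+1} = 3.75 + 0.25*-30.0 = -3.75
Step 3: y^k = -3.75, reduced costs: (31.75, 25.25)
  x^k = (0.0, 0.0), subgradient = b - a^T x = 15.0
  y^{k+1} = -3.75 + 0.25*15.0 = 0.0
Step 4: y^k = 0.0, reduced costs: (13.0, 14.0)
  x^k = (0.0, 0.0), subgradient = b - a^T x = 15.0
  y^{k+1} = 0.0 + 0.25*15.0 = 3.75
Dual objective at y_4 = 3.75: reduced costs (-5.75, 2.75), box minimizer x = (9.0, 0.0)
g(y_4) = b*y + (c1 - a1*y)*x1 + (c2 - a2*y)*x2 = 15*3.75 + (-5.75)*9.0 + 2.75*0.0 = 56.25 - 51.75 + 0.0 = 4.5


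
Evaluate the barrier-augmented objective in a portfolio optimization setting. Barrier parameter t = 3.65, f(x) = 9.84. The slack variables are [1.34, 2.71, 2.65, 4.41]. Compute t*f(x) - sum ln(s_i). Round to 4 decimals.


Step 1: Compute log-barrier.
ln values: [0.2927, 0.9969, 0.9746, 1.4839]
phi = -(0.2927 + 0.9969 + 0.9746 + 1.4839) = -3.7481
Step 2: Compute augmented objective.
t*f(x) = 3.65*9.84 = 35.916
Total = 35.916 - 3.7481 = 32.1679


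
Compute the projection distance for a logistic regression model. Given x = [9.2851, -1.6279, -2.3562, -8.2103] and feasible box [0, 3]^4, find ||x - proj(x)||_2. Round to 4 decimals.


Project each component onto [0, 3].
clip(9.2851) = 3.0, clip(-1.6279) = 0.0, clip(-2.3562) = 0.0, clip(-8.2103) = 0.0
Projection = [3.0, 0.0, 0.0, 0.0]
Squared diffs: [39.5025, 2.6501, 5.5517, 67.409]
Distance = sqrt(115.1133) = 10.7291


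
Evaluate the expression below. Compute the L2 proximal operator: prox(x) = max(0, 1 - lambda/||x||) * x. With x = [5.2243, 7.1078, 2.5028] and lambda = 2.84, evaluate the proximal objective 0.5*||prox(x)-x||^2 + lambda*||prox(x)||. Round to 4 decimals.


Step 1: Compute ||x||.
||x|| = 9.1694
Step 2: Compute scaling factor.
scale = max(0, 1 - 2.84/9.1694) = 0.6903
Step 3: prox(x) = [3.6062, 4.9063, 1.7276]
||prox(x)|| = 6.3294
Step 4: Proximal objective.
0.5*||prox-x||^2 = 4.0328
lambda*||prox|| = 17.9755
Total = 22.0083


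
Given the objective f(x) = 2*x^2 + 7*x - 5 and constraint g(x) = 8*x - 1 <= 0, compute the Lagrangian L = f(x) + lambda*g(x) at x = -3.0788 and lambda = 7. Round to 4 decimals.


Step 1: Evaluate f(x).
f(-3.0788) = 2*(-3.0788)^2 + 7*(-3.0788) - 5 = -7.5936
Step 2: Evaluate g(x).
g(-3.0788) = 8*-3.0788 - 1 = -25.6304
Step 3: Compute Lagrangian.
L = -7.5936 + 7*-25.6304 = -187.0064


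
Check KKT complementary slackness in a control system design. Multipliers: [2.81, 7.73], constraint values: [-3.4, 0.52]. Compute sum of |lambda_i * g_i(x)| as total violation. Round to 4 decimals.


KKT complementary slackness check:
lambda_1 * g_1 = 2.81 * -3.4 = -9.554
lambda_2 * g_2 = 7.73 * 0.52 = 4.0196
Total violation = 9.554 + 4.0196 = 13.5736


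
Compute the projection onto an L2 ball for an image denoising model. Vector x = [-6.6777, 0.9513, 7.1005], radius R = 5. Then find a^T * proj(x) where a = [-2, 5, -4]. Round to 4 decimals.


Step 1: Compute ||x|| (intermediates to 6 decimals).
||x|| = sqrt((-6.6777)^2 + 0.9513^2 + 7.1005^2) = 9.793557
Step 2: Project.
Since ||x|| > R, scale = R/||x|| = 5/9.793557 = 0.51054, proj(x) = scale * x
proj(x) = [-3.409233, 0.485677, 3.625089]
Step 3: Dot product.
a^T * proj(x) = -2*(-3.409233) + 5*0.485677 - 4*3.625089 = -5.2535


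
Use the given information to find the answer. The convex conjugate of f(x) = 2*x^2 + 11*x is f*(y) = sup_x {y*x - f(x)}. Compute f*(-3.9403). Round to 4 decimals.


f*(y) = sup_x {y*x - a*x^2 - b*x} = sup_x {(y-b)*x - a*x^2}
FOC: (y - b) - 2a*x = 0 => x* = (y - b)/(2a)
x* = (-3.9403 - 11)/(2*2) = -3.7351
f*(-3.9403) = (y-b)^2/(4a) = (-3.9403 - 11)^2/(4*2)
= 223.2126/8 = 27.9016


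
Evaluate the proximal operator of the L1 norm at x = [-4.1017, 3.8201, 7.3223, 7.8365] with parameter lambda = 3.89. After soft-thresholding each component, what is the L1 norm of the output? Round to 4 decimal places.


Soft-thresholding with lambda = 3.89:
prox(-4.1017) = sign(-4.1017)*max(|-4.1017| - 3.89, 0) = -0.2117
prox(3.8201) = sign(3.8201)*max(|3.8201| - 3.89, 0) = 0.0
prox(7.3223) = sign(7.3223)*max(|7.3223| - 3.89, 0) = 3.4323
prox(7.8365) = sign(7.8365)*max(|7.8365| - 3.89, 0) = 3.9465
prox(x) = [-0.2117, 0.0, 3.4323, 3.9465]
||prox(x)||_1 = 0.2117 + 0.0 + 3.4323 + 3.9465 = 7.5905


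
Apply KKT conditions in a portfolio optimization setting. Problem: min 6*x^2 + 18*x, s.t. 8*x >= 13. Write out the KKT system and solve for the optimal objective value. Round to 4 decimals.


Step 1: Try lambda = 0 (constraint inactive).
x_unc = -18/(2*6) = -1.5
Check: 8*-1.5 = -12.0 < 13 -- violated!
Step 2: Constraint must be active: 8*x = 13
x* = 13/8 = 1.625
lambda = (2*6*1.625 + 18)/8 = 4.6875
Step 3: Compute optimal value.
f(x*) = 6*1.625^2 + 18*1.625 = 45.0938


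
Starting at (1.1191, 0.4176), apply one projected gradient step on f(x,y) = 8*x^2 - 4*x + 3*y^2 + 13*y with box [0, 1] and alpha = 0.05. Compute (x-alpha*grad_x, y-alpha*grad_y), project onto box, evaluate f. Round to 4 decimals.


Step 1: Compute gradient at (1.1191, 0.4176).
grad_x = 2*8*1.1191 - 4 = 13.9056
grad_y = 2*3*0.4176 + 13 = 15.5056
Step 2: Gradient step.
x_raw = 1.1191 - 0.05*13.9056 = 0.4238
y_raw = 0.4176 - 0.05*15.5056 = -0.3577
Step 3: Project onto [0, 1].
x_proj = clip(0.4238) = 0.4238
y_proj = clip(-0.3577) = 0.0
Step 4: Evaluate f.
f(0.4238, 0.0) = -0.2583


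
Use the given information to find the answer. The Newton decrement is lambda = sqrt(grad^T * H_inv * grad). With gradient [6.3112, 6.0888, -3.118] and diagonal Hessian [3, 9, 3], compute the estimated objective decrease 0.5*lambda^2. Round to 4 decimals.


Step 1: H is diagonal, so H^(-1) * g = [2.1037, 0.6765, -1.0393].
Step 2: g^T H^(-1) g = sum_i g_i^2 / H_ii
  = (6.3112)^2/3 + (6.0888)^2/9 + (-3.118)^2/3
  = 13.2771 + 4.1193 + 3.2406 = 20.637
Step 3: Objective decrease = 0.5 * g^T H^(-1) g = 10.3185


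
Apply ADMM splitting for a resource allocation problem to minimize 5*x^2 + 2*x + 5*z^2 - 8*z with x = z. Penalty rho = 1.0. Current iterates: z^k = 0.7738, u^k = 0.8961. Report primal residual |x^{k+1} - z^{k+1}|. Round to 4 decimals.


ADMM iteration with rho = 1.0, z^k = 0.7738, u^k = 0.8961
Step 1: x-update.
Minimize 5*x^2 + 2*x + (1.0/2)*(x - 0.7738 + 0.8961)^2
FOC: (2*5 + 1.0)*x = -2 + 1.0*(0.7738 - 0.8961)
x^{k+1} = -0.1929
Step 2: z-update.
Minimize 5*z^2 - 8*z + (1.0/2)*(-0.1929 - z + 0.8961)^2
FOC: (2*5 + 1.0)*z = 8 + 1.0*(-0.1929 + 0.8961)
z^{k+1} = 0.7912
Step 3: u-update.
u^{k+1} = 0.8961 - 0.1929 - 0.7912 = -0.088
Step 4: Primal residual = |-0.1929 - 0.7912| = 0.9841


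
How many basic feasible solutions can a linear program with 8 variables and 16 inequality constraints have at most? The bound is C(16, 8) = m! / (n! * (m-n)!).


Each vertex corresponds to some choice of n active constraints out of m, so the number of vertices is at most C(m, n) = m! / (n!(m-n)!).
m = 16, n = 8
Numerator: 16 * 15 * 14 * 13 * 12 * 11 * 10 * 9
Denominator: 8! = 40320
C(16, 8) = 12870


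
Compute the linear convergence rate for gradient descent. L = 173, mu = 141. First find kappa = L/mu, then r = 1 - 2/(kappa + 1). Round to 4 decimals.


Step 1: Compute the condition number.
kappa = L/mu = 173/141 = 1.227
Step 2: Compute the convergence rate.
r = 1 - 2/(kappa + 1) = 1 - 2*mu/(L + mu) = (L - mu)/(L + mu) = 32/314 = 0.1019


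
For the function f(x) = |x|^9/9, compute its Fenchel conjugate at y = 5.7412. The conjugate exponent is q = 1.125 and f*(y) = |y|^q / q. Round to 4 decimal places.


The conjugate exponent q satisfies 1/p + 1/q = 1.
p = 9, so q = 9/(9 - 1) = 1.125
|y|^q = 5.7412^1.125 = 7.143
f*(5.7412) = 7.143 / 1.125 = 6.3493


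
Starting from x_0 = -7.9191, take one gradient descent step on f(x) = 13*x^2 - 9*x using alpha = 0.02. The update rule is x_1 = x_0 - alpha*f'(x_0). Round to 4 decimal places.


We compute the gradient at x_0 and apply the update.
f'(x) = 26*x - 9
f'(-7.9191) = 26*-7.9191 - 9 = -214.8966
x_1 = -7.9191 - 0.02*-214.8966 = -3.6212


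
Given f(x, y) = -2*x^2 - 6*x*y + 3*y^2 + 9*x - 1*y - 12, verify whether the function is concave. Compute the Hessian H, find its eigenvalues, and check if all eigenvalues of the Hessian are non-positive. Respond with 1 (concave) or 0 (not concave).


The Hessian of f(x,y) = -2*x^2 - 6*x*y + 3*y^2 + 9*x - 1*y - 12 is:
H = [[-4, -6], [-6, 6]]
Trace = -4 + 6 = 2
Determinant = -4*6 - (-6)^2 = -60
Discriminant = (2)^2 - 4*-60 = 244.0
Eigenvalues: lambda_1 = -6.8102, lambda_2 = 8.8102
The function is not concave.

0


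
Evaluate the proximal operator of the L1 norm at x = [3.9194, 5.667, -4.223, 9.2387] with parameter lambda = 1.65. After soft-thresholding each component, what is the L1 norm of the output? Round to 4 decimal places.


Soft-thresholding with lambda = 1.65:
prox(3.9194) = sign(3.9194)*max(|3.9194| - 1.65, 0) = 2.2694
prox(5.667) = sign(5.667)*max(|5.667| - 1.65, 0) = 4.017
prox(-4.223) = sign(-4.223)*max(|-4.223| - 1.65, 0) = -2.573
prox(9.2387) = sign(9.2387)*max(|9.2387| - 1.65, 0) = 7.5887
prox(x) = [2.2694, 4.017, -2.573, 7.5887]
||prox(x)||_1 = 2.2694 + 4.017 + 2.573 + 7.5887 = 16.4481


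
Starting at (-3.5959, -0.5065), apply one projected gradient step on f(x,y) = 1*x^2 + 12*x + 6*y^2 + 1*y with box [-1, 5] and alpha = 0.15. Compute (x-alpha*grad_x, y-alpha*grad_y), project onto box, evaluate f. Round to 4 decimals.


Step 1: Compute gradient at (-3.5959, -0.5065).
grad_x = 2*1*-3.5959 + 12 = 4.8082
grad_y = 2*6*-0.5065 + 1 = -5.078
Step 2: Gradient step.
x_raw = -3.5959 - 0.15*4.8082 = -4.3171
y_raw = -0.5065 - 0.15*-5.078 = 0.2552
Step 3: Project onto [-1, 5].
x_proj = clip(-4.3171) = -1.0
y_proj = clip(0.2552) = 0.2552
Step 4: Evaluate f.
f(-1.0, 0.2552) = -10.354


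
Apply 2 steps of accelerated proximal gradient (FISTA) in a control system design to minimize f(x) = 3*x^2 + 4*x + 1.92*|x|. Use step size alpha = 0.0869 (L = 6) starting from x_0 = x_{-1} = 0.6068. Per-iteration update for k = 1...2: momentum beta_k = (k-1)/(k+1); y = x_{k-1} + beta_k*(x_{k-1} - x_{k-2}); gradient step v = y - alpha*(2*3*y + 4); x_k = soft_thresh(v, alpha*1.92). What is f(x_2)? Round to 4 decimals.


FISTA on f(x) = 3*x^2 + 4*x + 1.92*|x|
L = 6, alpha = 0.0869
Iteration 1: beta = 0.0, y = 0.6068 + 0.0*(0.6068 - 0.6068) = 0.6068
  grad(y) = 7.6408, v = y - alpha*grad = -0.0572
  prox(v) = soft_thresh(-0.0572, 0.1668) = 0.0
Iteration 2: beta = 0.3333, y = 0.0 + 0.3333*(0.0 - 0.6068) = -0.2023
  grad(y) = 2.7864, v = y - alpha*grad = -0.4444
  prox(v) = soft_thresh(-0.4444, 0.1668) = -0.2776
f(x_2) = 3*(-0.2776)^2 + 4*(-0.2776) + 1.92*|-0.2776| = -0.3462


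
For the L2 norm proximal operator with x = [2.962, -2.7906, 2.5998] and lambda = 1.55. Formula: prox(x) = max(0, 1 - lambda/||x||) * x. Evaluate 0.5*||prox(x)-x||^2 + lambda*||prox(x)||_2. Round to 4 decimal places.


Step 1: Compute ||x||.
||x|| = 4.8291
Step 2: Compute scaling factor.
scale = max(0, 1 - 1.55/4.8291) = 0.679
Step 3: prox(x) = [2.0113, -1.8949, 1.7653]
||prox(x)|| = 3.2791
Step 4: Proximal objective.
0.5*||prox-x||^2 = 1.2013
lambda*||prox|| = 5.0826
Total = 6.2838


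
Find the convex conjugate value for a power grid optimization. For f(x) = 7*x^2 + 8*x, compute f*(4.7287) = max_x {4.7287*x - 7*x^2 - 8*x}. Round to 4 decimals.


f*(y) = sup_x {y*x - a*x^2 - b*x} = sup_x {(y-b)*x - a*x^2}
FOC: (y - b) - 2a*x = 0 => x* = (y - b)/(2a)
x* = (4.7287 - 8)/(2*7) = -0.2337
f*(4.7287) = (y-b)^2/(4a) = (4.7287 - 8)^2/(4*7)
= 10.7014/28 = 0.3822


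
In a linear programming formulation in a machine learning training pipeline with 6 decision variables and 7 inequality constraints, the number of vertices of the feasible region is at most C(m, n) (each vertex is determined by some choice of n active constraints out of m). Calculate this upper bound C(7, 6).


Each vertex corresponds to some choice of n active constraints out of m, so the number of vertices is at most C(m, n) = m! / (n!(m-n)!).
m = 7, n = 6
Numerator: 7 * 6 * 5 * 4 * 3 * 2
Denominator: 6! = 720
C(7, 6) = 7


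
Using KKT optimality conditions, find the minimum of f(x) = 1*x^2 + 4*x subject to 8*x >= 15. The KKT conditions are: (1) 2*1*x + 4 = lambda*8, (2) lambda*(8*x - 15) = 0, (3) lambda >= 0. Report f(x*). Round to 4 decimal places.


Step 1: Try lambda = 0 (constraint inactive).
x_unc = -4/(2*1) = -2.0
Check: 8*-2.0 = -16.0 < 15 -- violated!
Step 2: Constraint must be active: 8*x = 15
x* = 15/8 = 1.875
lambda = (2*1*1.875 + 4)/8 = 0.9688
Step 3: Compute optimal value.
f(x*) = 1*1.875^2 + 4*1.875 = 11.0156


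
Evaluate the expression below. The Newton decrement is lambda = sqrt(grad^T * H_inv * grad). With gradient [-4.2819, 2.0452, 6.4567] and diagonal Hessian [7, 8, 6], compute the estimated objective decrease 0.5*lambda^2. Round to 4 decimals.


Step 1: H is diagonal, so H^(-1) * g = [-0.6117, 0.2557, 1.0761].
Step 2: g^T H^(-1) g = sum_i g_i^2 / H_ii
  = (-4.2819)^2/7 + (2.0452)^2/8 + (6.4567)^2/6
  = 2.6192 + 0.5229 + 6.9482 = 10.0903
Step 3: Objective decrease = 0.5 * g^T H^(-1) g = 5.0451


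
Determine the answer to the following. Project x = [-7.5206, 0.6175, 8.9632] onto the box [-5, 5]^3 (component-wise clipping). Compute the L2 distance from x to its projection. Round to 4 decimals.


Project each component onto [-5, 5].
clip(-7.5206) = -5.0, clip(0.6175) = 0.6175, clip(8.9632) = 5.0
Projection = [-5.0, 0.6175, 5.0]
Squared diffs: [6.3534, 0.0, 15.707]
Distance = sqrt(22.0604) = 4.6968


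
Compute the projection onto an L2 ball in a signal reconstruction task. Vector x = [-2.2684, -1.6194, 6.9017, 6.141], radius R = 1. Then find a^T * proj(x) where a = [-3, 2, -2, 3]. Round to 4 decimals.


Step 1: Compute ||x|| (intermediates to 6 decimals).
||x|| = sqrt((-2.2684)^2 + (-1.6194)^2 + 6.9017^2 + 6.141^2) = 9.64953
Step 2: Project.
Since ||x|| > R, scale = R/||x|| = 1/9.64953 = 0.103632, proj(x) = scale * x
proj(x) = [-0.235079, -0.167822, 0.715237, 0.636404]
Step 3: Dot product.
a^T * proj(x) = -3*(-0.235079) + 2*(-0.167822) - 2*0.715237 + 3*0.636404 = 0.8483


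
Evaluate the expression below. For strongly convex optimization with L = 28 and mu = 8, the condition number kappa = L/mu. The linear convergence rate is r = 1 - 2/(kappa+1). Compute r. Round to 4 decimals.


Step 1: Compute the condition number.
kappa = L/mu = 28/8 = 3.5
Step 2: Compute the convergence rate.
r = 1 - 2/(kappa + 1) = 1 - 2*mu/(L + mu) = (L - mu)/(L + mu) = 20/36 = 0.5556


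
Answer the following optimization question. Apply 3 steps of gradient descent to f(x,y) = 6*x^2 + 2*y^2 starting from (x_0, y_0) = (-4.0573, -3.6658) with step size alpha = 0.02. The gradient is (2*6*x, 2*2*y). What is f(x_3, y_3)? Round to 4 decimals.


Gradient descent on f(x,y) = 6*x^2 + 2*y^2.
Starting point: (-4.0573, -3.6658), alpha = 0.02
Step 1: grad_x = 2*6*-4.0573 = -48.6876, grad_y = 2*2*-3.6658 = -14.6632
  x_1 = -4.0573 - 0.02*-48.6876 = -3.0835
  y_1 = -3.6658 - 0.02*-14.6632 = -3.3725
Step 2: grad_x = 2*6*-3.0835 = -37.0026, grad_y = 2*2*-3.3725 = -13.4901
  x_2 = -3.0835 - 0.02*-37.0026 = -2.3435
  y_2 = -3.3725 - 0.02*-13.4901 = -3.1027
Step 3: grad_x = 2*6*-2.3435 = -28.122, grad_y = 2*2*-3.1027 = -12.4109
  x_3 = -2.3435 - 0.02*-28.122 = -1.7811
  y_3 = -3.1027 - 0.02*-12.4109 = -2.8545
f(-1.7811, -2.8545) = 6*(-1.7811)^2 + 2*(-2.8545)^2 = 35.3295


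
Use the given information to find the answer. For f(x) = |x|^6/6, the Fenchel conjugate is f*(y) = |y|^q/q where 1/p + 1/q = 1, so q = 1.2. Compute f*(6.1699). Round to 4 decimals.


The conjugate exponent q satisfies 1/p + 1/q = 1.
p = 6, so q = 6/(6 - 1) = 1.2
|y|^q = 6.1699^1.2 = 8.8784
f*(6.1699) = 8.8784 / 1.2 = 7.3987


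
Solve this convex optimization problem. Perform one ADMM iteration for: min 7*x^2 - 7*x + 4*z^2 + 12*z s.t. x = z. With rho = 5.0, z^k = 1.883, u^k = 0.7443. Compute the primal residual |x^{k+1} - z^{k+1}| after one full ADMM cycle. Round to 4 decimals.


ADMM iteration with rho = 5.0, z^k = 1.883, u^k = 0.7443
Step 1: x-update.
Minimize 7*x^2 - 7*x + (5.0/2)*(x - 1.883 + 0.7443)^2
FOC: (2*7 + 5.0)*x = 7 + 5.0*(1.883 - 0.7443)
x^{k+1} = 0.6681
Step 2: z-update.
Minimize 4*z^2 + 12*z + (5.0/2)*(0.6681 - z + 0.7443)^2
FOC: (2*4 + 5.0)*z = -12 + 5.0*(0.6681 + 0.7443)
z^{k+1} = -0.3799
Step 3: u-update.
u^{k+1} = 0.7443 + 0.6681 + 0.3799 = 1.7922
Step 4: Primal residual = |0.6681 + 0.3799| = 1.0479


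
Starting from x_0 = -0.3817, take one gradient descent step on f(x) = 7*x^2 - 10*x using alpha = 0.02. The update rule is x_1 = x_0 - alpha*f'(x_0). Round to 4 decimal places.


We compute the gradient at x_0 and apply the update.
f'(x) = 14*x - 10
f'(-0.3817) = 14*-0.3817 - 10 = -15.3438
x_1 = -0.3817 - 0.02*-15.3438 = -0.0748


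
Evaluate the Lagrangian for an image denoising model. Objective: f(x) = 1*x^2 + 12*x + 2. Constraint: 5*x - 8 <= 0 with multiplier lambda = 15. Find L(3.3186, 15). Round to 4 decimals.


Step 1: Evaluate f(x).
f(3.3186) = 1*3.3186^2 + 12*3.3186 + 2 = 52.8363
Step 2: Evaluate g(x).
g(3.3186) = 5*3.3186 - 8 = 8.593
Step 3: Compute Lagrangian.
L = 52.8363 + 15*8.593 = 181.7313


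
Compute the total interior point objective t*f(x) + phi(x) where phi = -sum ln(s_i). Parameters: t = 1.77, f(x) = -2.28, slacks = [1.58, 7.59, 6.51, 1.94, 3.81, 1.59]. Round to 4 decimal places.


Step 1: Compute log-barrier.
ln values: [0.4574, 2.0268, 1.8733, 0.6627, 1.3376, 0.4637]
phi = -(0.4574 + 2.0268 + 1.8733 + 0.6627 + 1.3376 + 0.4637) = -6.8216
Step 2: Compute augmented objective.
t*f(x) = 1.77*-2.28 = -4.0356
Total = -4.0356 - 6.8216 = -10.8572


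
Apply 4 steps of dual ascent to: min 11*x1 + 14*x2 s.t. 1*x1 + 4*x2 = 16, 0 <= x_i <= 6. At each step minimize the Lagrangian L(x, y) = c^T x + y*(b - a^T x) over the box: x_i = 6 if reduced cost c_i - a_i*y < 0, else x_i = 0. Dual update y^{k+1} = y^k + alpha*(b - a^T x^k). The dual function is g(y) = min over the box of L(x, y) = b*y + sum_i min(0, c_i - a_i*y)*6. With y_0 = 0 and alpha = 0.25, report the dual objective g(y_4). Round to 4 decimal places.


Dual ascent for LP: min 11*x1 + 14*x2, 1*x1 + 4*x2 = 16, 0 <= x_i <= 6
Step 1: y^k = 0.0, reduced costs: (11.0, 14.0)
  x^k = (0.0, 0.0), subgradient = b - a^T x = 16.0
  y^{k+1} = 0.0 + 0.25*16.0 = 4.0
Step 2: y^k = 4.0, reduced costs: (7.0, -2.0)
  x^k = (0.0, 6.0), subgradient = b - a^T x = -8.0
  y^{k+1} = 4.0 + 0.25*-8.0 = 2.0
Step 3: y^k = 2.0, reduced costs: (9.0, 6.0)
  x^k = (0.0, 0.0), subgradient = b - a^T x = 16.0
  y^{k+1} = 2.0 + 0.25*16.0 = 6.0
Step 4: y^k = 6.0, reduced costs: (5.0, -10.0)
  x^k = (0.0, 6.0), subgradient = b - a^T x = -8.0
  y^{k+1} = 6.0 + 0.25*-8.0 = 4.0
Dual objective at y_4 = 4.0: reduced costs (7.0, -2.0), box minimizer x = (0.0, 6.0)
g(y_4) = b*y + (c1 - a1*y)*x1 + (c2 - a2*y)*x2 = 16*4.0 + 7.0*0.0 + (-2.0)*6.0 = 64.0 + 0.0 - 12.0 = 52.0


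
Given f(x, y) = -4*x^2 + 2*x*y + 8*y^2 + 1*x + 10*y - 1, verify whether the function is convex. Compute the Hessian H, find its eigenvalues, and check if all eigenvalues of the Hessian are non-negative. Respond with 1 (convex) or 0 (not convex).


The Hessian of f(x,y) = -4*x^2 + 2*x*y + 8*y^2 + 1*x + 10*y - 1 is:
H = [[-8, 2], [2, 16]]
Trace = -8 + 16 = 8
Determinant = -8*16 - (2)^2 = -132
Discriminant = (8)^2 - 4*-132 = 592.0
Eigenvalues: lambda_1 = -8.1655, lambda_2 = 16.1655
The function is not convex.

0


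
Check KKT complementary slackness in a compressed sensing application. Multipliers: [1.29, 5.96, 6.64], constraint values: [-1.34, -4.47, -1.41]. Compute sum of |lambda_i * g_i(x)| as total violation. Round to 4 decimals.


KKT complementary slackness check:
lambda_1 * g_1 = 1.29 * -1.34 = -1.7286
lambda_2 * g_2 = 5.96 * -4.47 = -26.6412
lambda_3 * g_3 = 6.64 * -1.41 = -9.3624
Total violation = 1.7286 + 26.6412 + 9.3624 = 37.7322


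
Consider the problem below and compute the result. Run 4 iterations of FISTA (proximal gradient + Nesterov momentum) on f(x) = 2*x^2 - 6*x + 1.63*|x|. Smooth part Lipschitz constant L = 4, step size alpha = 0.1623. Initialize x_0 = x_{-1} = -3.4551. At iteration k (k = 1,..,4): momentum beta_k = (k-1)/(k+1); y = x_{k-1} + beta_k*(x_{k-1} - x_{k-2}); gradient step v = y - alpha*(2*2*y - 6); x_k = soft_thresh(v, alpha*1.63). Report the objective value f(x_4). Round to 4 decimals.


FISTA on f(x) = 2*x^2 - 6*x + 1.63*|x|
L = 4, alpha = 0.1623
Iteration 1: beta = 0.0, y = -3.4551 + 0.0*(-3.4551 + 3.4551) = -3.4551
  grad(y) = -19.8204, v = y - alpha*grad = -0.2382
  prox(v) = soft_thresh(-0.2382, 0.2645) = 0.0
Iteration 2: beta = 0.3333, y = 0.0 + 0.3333*(0.0 + 3.4551) = 1.1517
  grad(y) = -1.3932, v = y - alpha*grad = 1.3778
  prox(v) = soft_thresh(1.3778, 0.2645) = 1.1133
Iteration 3: beta = 0.5, y = 1.1133 + 0.5*(1.1133 - 0.0) = 1.6699
  grad(y) = 0.6796, v = y - alpha*grad = 1.5596
  prox(v) = soft_thresh(1.5596, 0.2645) = 1.2951
Iteration 4: beta = 0.6, y = 1.2951 + 0.6*(1.2951 - 1.1133) = 1.4041
  grad(y) = -0.3835, v = y - alpha*grad = 1.4664
  prox(v) = soft_thresh(1.4664, 0.2645) = 1.2018
f(x_4) = 2*1.2018^2 - 6*1.2018 + 1.63*|1.2018| = -2.3632


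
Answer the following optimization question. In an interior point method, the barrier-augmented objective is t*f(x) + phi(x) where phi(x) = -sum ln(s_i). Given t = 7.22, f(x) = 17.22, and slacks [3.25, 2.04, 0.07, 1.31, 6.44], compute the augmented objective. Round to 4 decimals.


Step 1: Compute log-barrier.
ln values: [1.1787, 0.7129, -2.6593, 0.27, 1.8625]
phi = -(1.1787 + 0.7129 - 2.6593 + 0.27 + 1.8625) = -1.3649
Step 2: Compute augmented objective.
t*f(x) = 7.22*17.22 = 124.3284
Total = 124.3284 - 1.3649 = 122.9635


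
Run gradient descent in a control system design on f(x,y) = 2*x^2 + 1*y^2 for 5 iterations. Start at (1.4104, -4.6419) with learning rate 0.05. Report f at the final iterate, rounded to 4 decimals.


Gradient descent on f(x,y) = 2*x^2 + 1*y^2.
Starting point: (1.4104, -4.6419), alpha = 0.05
Step 1: grad_x = 2*2*1.4104 = 5.6416, grad_y = 2*1*-4.6419 = -9.2838
  x_1 = 1.4104 - 0.05*5.6416 = 1.1283
  y_1 = -4.6419 - 0.05*-9.2838 = -4.1777
Step 2: grad_x = 2*2*1.1283 = 4.5133, grad_y = 2*1*-4.1777 = -8.3554
  x_2 = 1.1283 - 0.05*4.5133 = 0.9027
  y_2 = -4.1777 - 0.05*-8.3554 = -3.7599
Step 3: grad_x = 2*2*0.9027 = 3.6106, grad_y = 2*1*-3.7599 = -7.5199
  x_3 = 0.9027 - 0.05*3.6106 = 0.7221
  y_3 = -3.7599 - 0.05*-7.5199 = -3.3839
Step 4: grad_x = 2*2*0.7221 = 2.8885, grad_y = 2*1*-3.3839 = -6.7679
  x_4 = 0.7221 - 0.05*2.8885 = 0.5777
  y_4 = -3.3839 - 0.05*-6.7679 = -3.0456
Step 5: grad_x = 2*2*0.5777 = 2.3108, grad_y = 2*1*-3.0456 = -6.0911
  x_5 = 0.5777 - 0.05*2.3108 = 0.4622
  y_5 = -3.0456 - 0.05*-6.0911 = -2.741
f(0.4622, -2.741) = 2*0.4622^2 + 1*(-2.741)^2 = 7.9402


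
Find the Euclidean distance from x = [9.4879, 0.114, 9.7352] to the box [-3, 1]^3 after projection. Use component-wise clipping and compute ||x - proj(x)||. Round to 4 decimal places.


Project each component onto [-3, 1].
clip(9.4879) = 1.0, clip(0.114) = 0.114, clip(9.7352) = 1.0
Projection = [1.0, 0.114, 1.0]
Squared diffs: [72.0444, 0.0, 76.3037]
Distance = sqrt(148.3481) = 12.1798


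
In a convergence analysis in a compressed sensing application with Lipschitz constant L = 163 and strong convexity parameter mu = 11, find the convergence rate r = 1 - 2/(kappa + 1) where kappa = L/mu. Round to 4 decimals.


Step 1: Compute the condition number.
kappa = L/mu = 163/11 = 14.8182
Step 2: Compute the convergence rate.
r = 1 - 2/(kappa + 1) = 1 - 2*mu/(L + mu) = (L - mu)/(L + mu) = 152/174 = 0.8736


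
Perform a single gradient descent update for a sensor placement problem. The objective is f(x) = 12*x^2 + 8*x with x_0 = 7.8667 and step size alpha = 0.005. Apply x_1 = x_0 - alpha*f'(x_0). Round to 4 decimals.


We compute the gradient at x_0 and apply the update.
f'(x) = 24*x + 8
f'(7.8667) = 24*7.8667 + 8 = 196.8008
x_1 = 7.8667 - 0.005*196.8008 = 6.8827


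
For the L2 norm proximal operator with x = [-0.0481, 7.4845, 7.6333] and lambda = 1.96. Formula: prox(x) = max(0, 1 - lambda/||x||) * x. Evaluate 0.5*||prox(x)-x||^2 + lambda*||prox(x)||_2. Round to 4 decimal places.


Step 1: Compute ||x||.
||x|| = 10.6905
Step 2: Compute scaling factor.
scale = max(0, 1 - 1.96/10.6905) = 0.8167
Step 3: prox(x) = [-0.0393, 6.1123, 6.2338]
||prox(x)|| = 8.7305
Step 4: Proximal objective.
0.5*||prox-x||^2 = 1.9208
lambda*||prox|| = 17.1118
Total = 19.0326


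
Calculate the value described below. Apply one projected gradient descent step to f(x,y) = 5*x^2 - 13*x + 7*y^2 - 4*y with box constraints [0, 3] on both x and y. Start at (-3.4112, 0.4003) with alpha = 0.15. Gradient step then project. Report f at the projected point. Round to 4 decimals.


Step 1: Compute gradient at (-3.4112, 0.4003).
grad_x = 2*5*-3.4112 - 13 = -47.112
grad_y = 2*7*0.4003 - 4 = 1.6042
Step 2: Gradient step.
x_raw = -3.4112 - 0.15*-47.112 = 3.6556
y_raw = 0.4003 - 0.15*1.6042 = 0.1597
Step 3: Project onto [0, 3].
x_proj = clip(3.6556) = 3.0
y_proj = clip(0.1597) = 0.1597
Step 4: Evaluate f.
f(3.0, 0.1597) = 5.5398


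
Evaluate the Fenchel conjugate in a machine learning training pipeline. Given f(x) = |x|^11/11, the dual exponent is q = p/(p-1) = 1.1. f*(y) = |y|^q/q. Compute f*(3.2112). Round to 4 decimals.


The conjugate exponent q satisfies 1/p + 1/q = 1.
p = 11, so q = 11/(11 - 1) = 1.1
|y|^q = 3.2112^1.1 = 3.6086
f*(3.2112) = 3.6086 / 1.1 = 3.2805


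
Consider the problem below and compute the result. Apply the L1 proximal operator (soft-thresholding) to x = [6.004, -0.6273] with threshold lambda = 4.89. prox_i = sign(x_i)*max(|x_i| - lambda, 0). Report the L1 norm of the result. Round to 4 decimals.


Soft-thresholding with lambda = 4.89:
prox(6.004) = sign(6.004)*max(|6.004| - 4.89, 0) = 1.114
prox(-0.6273) = sign(-0.6273)*max(|-0.6273| - 4.89, 0) = 0.0
prox(x) = [1.114, 0.0]
||prox(x)||_1 = 1.114 + 0.0 = 1.114


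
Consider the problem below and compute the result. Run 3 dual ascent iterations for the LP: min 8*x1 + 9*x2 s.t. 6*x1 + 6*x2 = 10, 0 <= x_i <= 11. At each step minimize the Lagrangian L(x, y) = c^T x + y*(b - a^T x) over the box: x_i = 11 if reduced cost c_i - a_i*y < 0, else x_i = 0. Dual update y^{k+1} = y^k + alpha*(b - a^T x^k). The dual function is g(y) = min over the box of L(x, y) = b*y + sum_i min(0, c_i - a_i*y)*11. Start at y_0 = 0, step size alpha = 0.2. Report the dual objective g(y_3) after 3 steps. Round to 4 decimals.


Dual ascent for LP: min 8*x1 + 9*x2, 6*x1 + 6*x2 = 10, 0 <= x_i <= 11
Step 1: y^k = 0.0, reduced costs: (8.0, 9.0)
  x^k = (0.0, 0.0), subgradient = b - a^T x = 10.0
  y^{k+1} = 0.0 + 0.2*10.0 = 2.0
Step 2: y^k = 2.0, reduced costs: (-4.0, -3.0)
  x^k = (11.0, 11.0), subgradient = b - a^T x = -122.0
  y^{k+1} = 2.0 + 0.2*-122.0 = -22.4
Step 3: y^k = -22.4, reduced costs: (142.4, 143.4)
  x^k = (0.0, 0.0), subgradient = b - a^T x = 10.0
  y^{k+1} = -22.4 + 0.2*10.0 = -20.4
Dual objective at y_3 = -20.4: reduced costs (130.4, 131.4), box minimizer x = (0.0, 0.0)
g(y_3) = b*y + (c1 - a1*y)*x1 + (c2 - a2*y)*x2 = 10*(-20.4) + 130.4*0.0 + 131.4*0.0 = -204.0 + 0.0 + 0.0 = -204.0


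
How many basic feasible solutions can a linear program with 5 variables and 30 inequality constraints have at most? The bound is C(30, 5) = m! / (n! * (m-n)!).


Each vertex corresponds to some choice of n active constraints out of m, so the number of vertices is at most C(m, n) = m! / (n!(m-n)!).
m = 30, n = 5
Numerator: 30 * 29 * 28 * 27 * 26
Denominator: 5! = 120
C(30, 5) = 142506


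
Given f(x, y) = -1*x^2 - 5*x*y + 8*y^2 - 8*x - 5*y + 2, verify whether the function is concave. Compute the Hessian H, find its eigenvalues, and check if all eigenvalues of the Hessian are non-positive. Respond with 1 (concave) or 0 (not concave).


The Hessian of f(x,y) = -1*x^2 - 5*x*y + 8*y^2 - 8*x - 5*y + 2 is:
H = [[-2, -5], [-5, 16]]
Trace = -2 + 16 = 14
Determinant = -2*16 - (-5)^2 = -57
Discriminant = (14)^2 - 4*-57 = 424.0
Eigenvalues: lambda_1 = -3.2956, lambda_2 = 17.2956
The function is not concave.

0


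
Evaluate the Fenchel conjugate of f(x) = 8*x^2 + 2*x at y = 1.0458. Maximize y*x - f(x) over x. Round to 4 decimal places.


f*(y) = sup_x {y*x - a*x^2 - b*x} = sup_x {(y-b)*x - a*x^2}
FOC: (y - b) - 2a*x = 0 => x* = (y - b)/(2a)
x* = (1.0458 - 2)/(2*8) = -0.0596
f*(1.0458) = (y-b)^2/(4a) = (1.0458 - 2)^2/(4*8)
= 0.9105/32 = 0.0285


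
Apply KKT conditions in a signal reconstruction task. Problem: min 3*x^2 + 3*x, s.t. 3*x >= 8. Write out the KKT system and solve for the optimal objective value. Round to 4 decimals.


Step 1: Try lambda = 0 (constraint inactive).
x_unc = -3/(2*3) = -0.5
Check: 3*-0.5 = -1.5 < 8 -- violated!
Step 2: Constraint must be active: 3*x = 8
x* = 8/3 = 2.6667 (rounded; the exact value 8/3 is used below)
lambda = (2*3*(8/3) + 3)/3 = 6.3333
Step 3: Compute optimal value.
f(x*) = 3*(8/3)^2 + 3*(8/3) = 29.3333


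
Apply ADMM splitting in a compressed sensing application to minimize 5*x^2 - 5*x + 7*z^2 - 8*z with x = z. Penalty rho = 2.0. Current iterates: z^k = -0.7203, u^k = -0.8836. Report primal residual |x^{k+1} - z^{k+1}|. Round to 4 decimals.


ADMM iteration with rho = 2.0, z^k = -0.7203, u^k = -0.8836
Step 1: x-update.
Minimize 5*x^2 - 5*x + (2.0/2)*(x + 0.7203 - 0.8836)^2
FOC: (2*5 + 2.0)*x = 5 + 2.0*(-0.7203 + 0.8836)
x^{k+1} = 0.4439
Step 2: z-update.
Minimize 7*z^2 - 8*z + (2.0/2)*(0.4439 - z - 0.8836)^2
FOC: (2*7 + 2.0)*z = 8 + 2.0*(0.4439 - 0.8836)
z^{k+1} = 0.445
Step 3: u-update.
u^{k+1} = -0.8836 + 0.4439 - 0.445 = -0.8848
Step 4: Primal residual = |0.4439 - 0.445| = 0.0012


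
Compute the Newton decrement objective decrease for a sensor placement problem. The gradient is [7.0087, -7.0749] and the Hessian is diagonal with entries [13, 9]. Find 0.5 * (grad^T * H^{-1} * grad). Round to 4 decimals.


Step 1: H is diagonal, so H^(-1) * g = [0.5391, -0.7861].
Step 2: g^T H^(-1) g = sum_i g_i^2 / H_ii
  = (7.0087)^2/13 + (-7.0749)^2/9
  = 3.7786 + 5.5616 = 9.3402
Step 3: Objective decrease = 0.5 * g^T H^(-1) g = 4.6701


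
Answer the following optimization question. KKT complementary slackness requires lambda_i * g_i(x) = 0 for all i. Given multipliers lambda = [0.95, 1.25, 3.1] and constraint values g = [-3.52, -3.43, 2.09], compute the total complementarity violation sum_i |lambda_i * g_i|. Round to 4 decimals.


KKT complementary slackness check:
lambda_1 * g_1 = 0.95 * -3.52 = -3.344
lambda_2 * g_2 = 1.25 * -3.43 = -4.2875
lambda_3 * g_3 = 3.1 * 2.09 = 6.479
Total violation = 3.344 + 4.2875 + 6.479 = 14.1105


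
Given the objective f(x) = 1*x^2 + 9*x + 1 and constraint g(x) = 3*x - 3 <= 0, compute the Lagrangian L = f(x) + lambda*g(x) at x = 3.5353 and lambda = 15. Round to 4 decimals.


Step 1: Evaluate f(x).
f(3.5353) = 1*3.5353^2 + 9*3.5353 + 1 = 45.316
Step 2: Evaluate g(x).
g(3.5353) = 3*3.5353 - 3 = 7.6059
Step 3: Compute Lagrangian.
L = 45.316 + 15*7.6059 = 159.4045


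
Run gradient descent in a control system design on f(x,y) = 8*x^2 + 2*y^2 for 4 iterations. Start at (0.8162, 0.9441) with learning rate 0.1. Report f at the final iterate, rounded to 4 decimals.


Gradient descent on f(x,y) = 8*x^2 + 2*y^2.
Starting point: (0.8162, 0.9441), alpha = 0.1
Step 1: grad_x = 2*8*0.8162 = 13.0592, grad_y = 2*2*0.9441 = 3.7764
  x_1 = 0.8162 - 0.1*13.0592 = -0.4897
  y_1 = 0.9441 - 0.1*3.7764 = 0.5665
Step 2: grad_x = 2*8*-0.4897 = -7.8355, grad_y = 2*2*0.5665 = 2.2658
  x_2 = -0.4897 - 0.1*-7.8355 = 0.2938
  y_2 = 0.5665 - 0.1*2.2658 = 0.3399
Step 3: grad_x = 2*8*0.2938 = 4.7013, grad_y = 2*2*0.3399 = 1.3595
  x_3 = 0.2938 - 0.1*4.7013 = -0.1763
  y_3 = 0.3399 - 0.1*1.3595 = 0.2039
Step 4: grad_x = 2*8*-0.1763 = -2.8208, grad_y = 2*2*0.2039 = 0.8157
  x_4 = -0.1763 - 0.1*-2.8208 = 0.1058
  y_4 = 0.2039 - 0.1*0.8157 = 0.1224
f(0.1058, 0.1224) = 8*0.1058^2 + 2*0.1224^2 = 0.1195


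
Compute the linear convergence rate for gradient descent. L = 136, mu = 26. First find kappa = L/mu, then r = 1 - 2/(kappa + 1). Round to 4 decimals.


Step 1: Compute the condition number.
kappa = L/mu = 136/26 = 5.2308
Step 2: Compute the convergence rate.
r = 1 - 2/(kappa + 1) = 1 - 2*mu/(L + mu) = (L - mu)/(L + mu) = 110/162 = 0.679


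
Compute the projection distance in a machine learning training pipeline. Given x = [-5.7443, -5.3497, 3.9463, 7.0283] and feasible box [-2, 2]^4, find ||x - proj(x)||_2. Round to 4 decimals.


Project each component onto [-2, 2].
clip(-5.7443) = -2.0, clip(-5.3497) = -2.0, clip(3.9463) = 2.0, clip(7.0283) = 2.0
Projection = [-2.0, -2.0, 2.0, 2.0]
Squared diffs: [14.0198, 11.2205, 3.7881, 25.2838]
Distance = sqrt(54.3122) = 7.3697


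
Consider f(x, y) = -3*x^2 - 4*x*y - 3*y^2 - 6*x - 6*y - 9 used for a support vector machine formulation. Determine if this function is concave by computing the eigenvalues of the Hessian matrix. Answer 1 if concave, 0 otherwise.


The Hessian of f(x,y) = -3*x^2 - 4*x*y - 3*y^2 - 6*x - 6*y - 9 is:
H = [[-6, -4], [-4, -6]]
Trace = -6 - 6 = -12
Determinant = -6*-6 - (-4)^2 = 20
Discriminant = (-12)^2 - 4*20 = 64.0
Eigenvalues: lambda_1 = -10.0, lambda_2 = -2.0
The function is concave.

1


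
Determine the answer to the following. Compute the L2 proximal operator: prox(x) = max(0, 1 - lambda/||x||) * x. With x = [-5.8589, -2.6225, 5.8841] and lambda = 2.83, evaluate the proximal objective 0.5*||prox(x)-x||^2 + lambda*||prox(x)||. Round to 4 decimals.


Step 1: Compute ||x||.
||x|| = 8.7079
Step 2: Compute scaling factor.
scale = max(0, 1 - 2.83/8.7079) = 0.675
Step 3: prox(x) = [-3.9548, -1.7702, 3.9718]
||prox(x)|| = 5.8779
Step 4: Proximal objective.
0.5*||prox-x||^2 = 4.0045
lambda*||prox|| = 16.6345
Total = 20.6388


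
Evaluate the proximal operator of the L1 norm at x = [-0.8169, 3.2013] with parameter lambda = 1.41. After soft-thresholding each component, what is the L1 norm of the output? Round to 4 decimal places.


Soft-thresholding with lambda = 1.41:
prox(-0.8169) = sign(-0.8169)*max(|-0.8169| - 1.41, 0) = 0.0
prox(3.2013) = sign(3.2013)*max(|3.2013| - 1.41, 0) = 1.7913
prox(x) = [0.0, 1.7913]
||prox(x)||_1 = 0.0 + 1.7913 = 1.7913


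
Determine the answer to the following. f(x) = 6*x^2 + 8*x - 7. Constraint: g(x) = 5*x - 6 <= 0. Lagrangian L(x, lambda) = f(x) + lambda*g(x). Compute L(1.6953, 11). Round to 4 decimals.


Step 1: Evaluate f(x).
f(1.6953) = 6*1.6953^2 + 8*1.6953 - 7 = 23.8067
Step 2: Evaluate g(x).
g(1.6953) = 5*1.6953 - 6 = 2.4765
Step 3: Compute Lagrangian.
L = 23.8067 + 11*2.4765 = 51.0482


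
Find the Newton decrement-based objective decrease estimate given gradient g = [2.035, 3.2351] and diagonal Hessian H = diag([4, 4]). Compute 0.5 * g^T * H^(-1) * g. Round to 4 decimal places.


Step 1: H is diagonal, so H^(-1) * g = [0.5088, 0.8088].
Step 2: g^T H^(-1) g = sum_i g_i^2 / H_ii
  = (2.035)^2/4 + (3.2351)^2/4
  = 1.0353 + 2.6165 = 3.6518
Step 3: Objective decrease = 0.5 * g^T H^(-1) g = 1.8259


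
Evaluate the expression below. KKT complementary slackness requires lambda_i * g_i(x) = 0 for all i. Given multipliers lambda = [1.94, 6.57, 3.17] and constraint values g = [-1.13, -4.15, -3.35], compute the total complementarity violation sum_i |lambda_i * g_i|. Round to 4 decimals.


KKT complementary slackness check:
lambda_1 * g_1 = 1.94 * -1.13 = -2.1922
lambda_2 * g_2 = 6.57 * -4.15 = -27.2655
lambda_3 * g_3 = 3.17 * -3.35 = -10.6195
Total violation = 2.1922 + 27.2655 + 10.6195 = 40.0772


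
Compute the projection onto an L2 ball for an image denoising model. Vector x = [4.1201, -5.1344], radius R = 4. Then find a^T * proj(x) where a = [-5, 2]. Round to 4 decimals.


Step 1: Compute ||x|| (intermediates to 6 decimals).
||x|| = sqrt(4.1201^2 + (-5.1344)^2) = 6.583106
Step 2: Project.
Since ||x|| > R, scale = R/||x|| = 4/6.583106 = 0.607616, proj(x) = scale * x
proj(x) = [2.503439, -3.119744]
Step 3: Dot product.
a^T * proj(x) = -5*2.503439 + 2*(-3.119744) = -18.7567


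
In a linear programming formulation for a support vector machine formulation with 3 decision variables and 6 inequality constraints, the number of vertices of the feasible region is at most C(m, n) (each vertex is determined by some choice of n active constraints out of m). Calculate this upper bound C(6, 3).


Each vertex corresponds to some choice of n active constraints out of m, so the number of vertices is at most C(m, n) = m! / (n!(m-n)!).
m = 6, n = 3
Numerator: 6 * 5 * 4
Denominator: 3! = 6
C(6, 3) = 20


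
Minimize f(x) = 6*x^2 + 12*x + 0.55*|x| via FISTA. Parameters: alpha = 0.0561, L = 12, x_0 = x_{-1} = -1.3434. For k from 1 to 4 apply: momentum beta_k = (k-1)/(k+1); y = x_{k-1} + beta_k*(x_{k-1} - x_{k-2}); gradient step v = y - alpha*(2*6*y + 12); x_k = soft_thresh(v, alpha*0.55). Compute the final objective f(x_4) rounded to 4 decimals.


FISTA on f(x) = 6*x^2 + 12*x + 0.55*|x|
L = 12, alpha = 0.0561
Iteration 1: beta = 0.0, y = -1.3434 + 0.0*(-1.3434 + 1.3434) = -1.3434
  grad(y) = -4.1208, v = y - alpha*grad = -1.1122
  prox(v) = soft_thresh(-1.1122, 0.0309) = -1.0814
Iteration 2: beta = 0.3333, y = -1.0814 + 0.3333*(-1.0814 + 1.3434) = -0.994
  grad(y) = 0.0717, v = y - alpha*grad = -0.998
  prox(v) = soft_thresh(-0.998, 0.0309) = -0.9672
Iteration 3: beta = 0.5, y = -0.9672 + 0.5*(-0.9672 + 1.0814) = -0.9101
  grad(y) = 1.0788, v = y - alpha*grad = -0.9706
  prox(v) = soft_thresh(-0.9706, 0.0309) = -0.9398
Iteration 4: beta = 0.6, y = -0.9398 + 0.6*(-0.9398 + 0.9672) = -0.9233
  grad(y) = 0.9203, v = y - alpha*grad = -0.9749
  prox(v) = soft_thresh(-0.9749, 0.0309) = -0.9441
f(x_4) = 6*(-0.9441)^2 + 12*(-0.9441) + 0.55*|-0.9441| = -5.462
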